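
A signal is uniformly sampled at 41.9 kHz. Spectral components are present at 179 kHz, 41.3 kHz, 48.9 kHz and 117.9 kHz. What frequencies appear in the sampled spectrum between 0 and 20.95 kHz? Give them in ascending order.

0.6 kHz, 7 kHz, 7.8 kHz, 11.4 kHz

fs/2 = 20.95 kHz.
179 kHz mod fs = 11.4 kHz.
11.4 kHz ≤ fs/2 = 20.95 kHz, appears at 11.4 kHz.
41.3 kHz > fs/2 = 20.95 kHz, folds to fs − 41.3 kHz = 0.6 kHz.
48.9 kHz mod fs = 7 kHz.
7 kHz ≤ fs/2 = 20.95 kHz, appears at 7 kHz.
117.9 kHz mod fs = 34.1 kHz.
34.1 kHz > fs/2 = 20.95 kHz, folds to fs − 34.1 kHz = 7.8 kHz.
Distinct values: {0.6 kHz, 7 kHz, 7.8 kHz, 11.4 kHz}.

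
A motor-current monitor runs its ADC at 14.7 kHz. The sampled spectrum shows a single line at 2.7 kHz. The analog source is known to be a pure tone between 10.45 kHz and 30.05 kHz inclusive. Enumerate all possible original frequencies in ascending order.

Frequencies that alias to 2.7 kHz are k·fs ± 2.7 kHz for integer k ≥ 0.
k=0: 2.7 kHz.
k=1: 12 kHz, 17.4 kHz.
k=2: 26.7 kHz, 32.1 kHz.
k=3: 41.4 kHz, 46.8 kHz.
Within [10.45 kHz, 30.05 kHz]: 12 kHz, 17.4 kHz, 26.7 kHz.

12 kHz, 17.4 kHz, 26.7 kHz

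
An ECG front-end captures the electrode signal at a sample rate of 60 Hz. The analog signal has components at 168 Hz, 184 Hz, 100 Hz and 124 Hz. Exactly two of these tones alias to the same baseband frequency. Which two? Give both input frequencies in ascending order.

124 Hz, 184 Hz

fs/2 = 30 Hz.
168 Hz mod fs = 48 Hz.
48 Hz > fs/2 = 30 Hz, folds to fs − 48 Hz = 12 Hz.
184 Hz mod fs = 4 Hz.
4 Hz ≤ fs/2 = 30 Hz, appears at 4 Hz.
100 Hz mod fs = 40 Hz.
40 Hz > fs/2 = 30 Hz, folds to fs − 40 Hz = 20 Hz.
124 Hz mod fs = 4 Hz.
4 Hz ≤ fs/2 = 30 Hz, appears at 4 Hz.
124 Hz and 184 Hz both map to 4 Hz.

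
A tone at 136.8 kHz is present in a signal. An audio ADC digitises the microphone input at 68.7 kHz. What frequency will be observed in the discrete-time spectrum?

136.8 kHz mod fs = 68.1 kHz.
68.1 kHz > fs/2 = 34.35 kHz, folds to fs − 68.1 kHz = 0.6 kHz.

0.6 kHz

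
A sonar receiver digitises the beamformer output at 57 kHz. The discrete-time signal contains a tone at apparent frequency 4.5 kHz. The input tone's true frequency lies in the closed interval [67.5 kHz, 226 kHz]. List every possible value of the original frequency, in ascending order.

Frequencies that alias to 4.5 kHz are k·fs ± 4.5 kHz for integer k ≥ 0.
k=0: 4.5 kHz.
k=1: 52.5 kHz, 61.5 kHz.
k=2: 109.5 kHz, 118.5 kHz.
k=3: 166.5 kHz, 175.5 kHz.
k=4: 223.5 kHz, 232.5 kHz.
k=5: 280.5 kHz, 289.5 kHz.
Within [67.5 kHz, 226 kHz]: 109.5 kHz, 118.5 kHz, 166.5 kHz, 175.5 kHz, 223.5 kHz.

109.5 kHz, 118.5 kHz, 166.5 kHz, 175.5 kHz, 223.5 kHz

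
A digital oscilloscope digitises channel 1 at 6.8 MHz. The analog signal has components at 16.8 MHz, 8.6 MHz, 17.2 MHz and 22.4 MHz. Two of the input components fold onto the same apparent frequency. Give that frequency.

fs/2 = 3.4 MHz.
16.8 MHz mod fs = 3.2 MHz.
3.2 MHz ≤ fs/2 = 3.4 MHz, appears at 3.2 MHz.
8.6 MHz mod fs = 1.8 MHz.
1.8 MHz ≤ fs/2 = 3.4 MHz, appears at 1.8 MHz.
17.2 MHz mod fs = 3.6 MHz.
3.6 MHz > fs/2 = 3.4 MHz, folds to fs − 3.6 MHz = 3.2 MHz.
22.4 MHz mod fs = 2 MHz.
2 MHz ≤ fs/2 = 3.4 MHz, appears at 2 MHz.
16.8 MHz and 17.2 MHz both map to 3.2 MHz.

3.2 MHz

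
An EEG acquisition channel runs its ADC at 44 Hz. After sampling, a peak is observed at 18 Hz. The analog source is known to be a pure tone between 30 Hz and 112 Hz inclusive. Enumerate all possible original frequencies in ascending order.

Frequencies that alias to 18 Hz are k·fs ± 18 Hz for integer k ≥ 0.
k=0: 18 Hz.
k=1: 26 Hz, 62 Hz.
k=2: 70 Hz, 106 Hz.
k=3: 114 Hz, 150 Hz.
Within [30 Hz, 112 Hz]: 62 Hz, 70 Hz, 106 Hz.

62 Hz, 70 Hz, 106 Hz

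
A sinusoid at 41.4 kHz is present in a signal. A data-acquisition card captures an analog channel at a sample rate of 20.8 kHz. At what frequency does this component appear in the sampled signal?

0.2 kHz

41.4 kHz mod fs = 20.6 kHz.
20.6 kHz > fs/2 = 10.4 kHz, folds to fs − 20.6 kHz = 0.2 kHz.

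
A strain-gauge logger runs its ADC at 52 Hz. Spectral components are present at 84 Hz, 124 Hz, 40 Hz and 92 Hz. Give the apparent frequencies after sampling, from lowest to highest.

fs/2 = 26 Hz.
84 Hz mod fs = 32 Hz.
32 Hz > fs/2 = 26 Hz, folds to fs − 32 Hz = 20 Hz.
124 Hz mod fs = 20 Hz.
20 Hz ≤ fs/2 = 26 Hz, appears at 20 Hz.
40 Hz > fs/2 = 26 Hz, folds to fs − 40 Hz = 12 Hz.
92 Hz mod fs = 40 Hz.
40 Hz > fs/2 = 26 Hz, folds to fs − 40 Hz = 12 Hz.
Distinct values: {12 Hz, 20 Hz}.

12 Hz, 20 Hz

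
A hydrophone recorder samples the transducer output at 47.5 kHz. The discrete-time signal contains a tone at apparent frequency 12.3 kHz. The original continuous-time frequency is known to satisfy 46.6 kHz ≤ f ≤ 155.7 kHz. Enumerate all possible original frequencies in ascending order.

Frequencies that alias to 12.3 kHz are k·fs ± 12.3 kHz for integer k ≥ 0.
k=0: 12.3 kHz.
k=1: 35.2 kHz, 59.8 kHz.
k=2: 82.7 kHz, 107.3 kHz.
k=3: 130.2 kHz, 154.8 kHz.
k=4: 177.7 kHz, 202.3 kHz.
Within [46.6 kHz, 155.7 kHz]: 59.8 kHz, 82.7 kHz, 107.3 kHz, 130.2 kHz, 154.8 kHz.

59.8 kHz, 82.7 kHz, 107.3 kHz, 130.2 kHz, 154.8 kHz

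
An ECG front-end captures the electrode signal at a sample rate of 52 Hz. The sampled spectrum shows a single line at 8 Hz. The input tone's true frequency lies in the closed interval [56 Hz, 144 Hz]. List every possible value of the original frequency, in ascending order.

Frequencies that alias to 8 Hz are k·fs ± 8 Hz for integer k ≥ 0.
k=0: 8 Hz.
k=1: 44 Hz, 60 Hz.
k=2: 96 Hz, 112 Hz.
k=3: 148 Hz, 164 Hz.
Within [56 Hz, 144 Hz]: 60 Hz, 96 Hz, 112 Hz.

60 Hz, 96 Hz, 112 Hz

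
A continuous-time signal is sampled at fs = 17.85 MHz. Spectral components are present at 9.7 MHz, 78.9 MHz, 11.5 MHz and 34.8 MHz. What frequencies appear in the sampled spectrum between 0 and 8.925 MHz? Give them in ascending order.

0.9 MHz, 6.35 MHz, 7.5 MHz, 8.15 MHz

fs/2 = 8.925 MHz.
9.7 MHz > fs/2 = 8.925 MHz, folds to fs − 9.7 MHz = 8.15 MHz.
78.9 MHz mod fs = 7.5 MHz.
7.5 MHz ≤ fs/2 = 8.925 MHz, appears at 7.5 MHz.
11.5 MHz > fs/2 = 8.925 MHz, folds to fs − 11.5 MHz = 6.35 MHz.
34.8 MHz mod fs = 16.95 MHz.
16.95 MHz > fs/2 = 8.925 MHz, folds to fs − 16.95 MHz = 0.9 MHz.
Distinct values: {0.9 MHz, 6.35 MHz, 7.5 MHz, 8.15 MHz}.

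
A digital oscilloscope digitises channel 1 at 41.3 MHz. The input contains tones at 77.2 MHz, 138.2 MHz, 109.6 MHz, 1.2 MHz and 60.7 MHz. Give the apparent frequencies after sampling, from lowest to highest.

1.2 MHz, 5.4 MHz, 14.3 MHz, 19.4 MHz

fs/2 = 20.65 MHz.
77.2 MHz mod fs = 35.9 MHz.
35.9 MHz > fs/2 = 20.65 MHz, folds to fs − 35.9 MHz = 5.4 MHz.
138.2 MHz mod fs = 14.3 MHz.
14.3 MHz ≤ fs/2 = 20.65 MHz, appears at 14.3 MHz.
109.6 MHz mod fs = 27 MHz.
27 MHz > fs/2 = 20.65 MHz, folds to fs − 27 MHz = 14.3 MHz.
1.2 MHz ≤ fs/2 = 20.65 MHz, passes unchanged.
60.7 MHz mod fs = 19.4 MHz.
19.4 MHz ≤ fs/2 = 20.65 MHz, appears at 19.4 MHz.
Distinct values: {1.2 MHz, 5.4 MHz, 14.3 MHz, 19.4 MHz}.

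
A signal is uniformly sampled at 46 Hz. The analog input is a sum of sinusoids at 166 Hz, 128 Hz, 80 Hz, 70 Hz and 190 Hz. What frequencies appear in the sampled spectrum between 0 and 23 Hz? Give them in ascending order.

fs/2 = 23 Hz.
166 Hz mod fs = 28 Hz.
28 Hz > fs/2 = 23 Hz, folds to fs − 28 Hz = 18 Hz.
128 Hz mod fs = 36 Hz.
36 Hz > fs/2 = 23 Hz, folds to fs − 36 Hz = 10 Hz.
80 Hz mod fs = 34 Hz.
34 Hz > fs/2 = 23 Hz, folds to fs − 34 Hz = 12 Hz.
70 Hz mod fs = 24 Hz.
24 Hz > fs/2 = 23 Hz, folds to fs − 24 Hz = 22 Hz.
190 Hz mod fs = 6 Hz.
6 Hz ≤ fs/2 = 23 Hz, appears at 6 Hz.
Distinct values: {6 Hz, 10 Hz, 12 Hz, 18 Hz, 22 Hz}.

6 Hz, 10 Hz, 12 Hz, 18 Hz, 22 Hz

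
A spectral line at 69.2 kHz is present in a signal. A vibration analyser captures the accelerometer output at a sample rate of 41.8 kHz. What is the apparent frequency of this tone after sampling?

14.4 kHz

69.2 kHz mod fs = 27.4 kHz.
27.4 kHz > fs/2 = 20.9 kHz, folds to fs − 27.4 kHz = 14.4 kHz.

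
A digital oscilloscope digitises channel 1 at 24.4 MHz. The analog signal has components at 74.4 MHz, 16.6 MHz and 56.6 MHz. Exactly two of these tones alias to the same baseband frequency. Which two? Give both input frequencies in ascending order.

16.6 MHz, 56.6 MHz

fs/2 = 12.2 MHz.
74.4 MHz mod fs = 1.2 MHz.
1.2 MHz ≤ fs/2 = 12.2 MHz, appears at 1.2 MHz.
16.6 MHz > fs/2 = 12.2 MHz, folds to fs − 16.6 MHz = 7.8 MHz.
56.6 MHz mod fs = 7.8 MHz.
7.8 MHz ≤ fs/2 = 12.2 MHz, appears at 7.8 MHz.
16.6 MHz and 56.6 MHz both map to 7.8 MHz.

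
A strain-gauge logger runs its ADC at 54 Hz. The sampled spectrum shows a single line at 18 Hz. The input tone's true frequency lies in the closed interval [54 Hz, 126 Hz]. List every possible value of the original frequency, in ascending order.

72 Hz, 90 Hz, 126 Hz

Frequencies that alias to 18 Hz are k·fs ± 18 Hz for integer k ≥ 0.
k=0: 18 Hz.
k=1: 36 Hz, 72 Hz.
k=2: 90 Hz, 126 Hz.
k=3: 144 Hz, 180 Hz.
Within [54 Hz, 126 Hz]: 72 Hz, 90 Hz, 126 Hz.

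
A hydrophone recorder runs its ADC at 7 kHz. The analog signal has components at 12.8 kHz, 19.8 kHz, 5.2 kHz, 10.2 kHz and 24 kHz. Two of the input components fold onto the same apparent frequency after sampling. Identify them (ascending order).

fs/2 = 3.5 kHz.
12.8 kHz mod fs = 5.8 kHz.
5.8 kHz > fs/2 = 3.5 kHz, folds to fs − 5.8 kHz = 1.2 kHz.
19.8 kHz mod fs = 5.8 kHz.
5.8 kHz > fs/2 = 3.5 kHz, folds to fs − 5.8 kHz = 1.2 kHz.
5.2 kHz > fs/2 = 3.5 kHz, folds to fs − 5.2 kHz = 1.8 kHz.
10.2 kHz mod fs = 3.2 kHz.
3.2 kHz ≤ fs/2 = 3.5 kHz, appears at 3.2 kHz.
24 kHz mod fs = 3 kHz.
3 kHz ≤ fs/2 = 3.5 kHz, appears at 3 kHz.
12.8 kHz and 19.8 kHz both map to 1.2 kHz.

12.8 kHz, 19.8 kHz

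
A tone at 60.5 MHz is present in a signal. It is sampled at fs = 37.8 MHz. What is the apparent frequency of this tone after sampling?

15.1 MHz

60.5 MHz mod fs = 22.7 MHz.
22.7 MHz > fs/2 = 18.9 MHz, folds to fs − 22.7 MHz = 15.1 MHz.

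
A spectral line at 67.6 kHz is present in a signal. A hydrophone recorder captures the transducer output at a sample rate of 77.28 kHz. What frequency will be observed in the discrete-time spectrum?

67.6 kHz > fs/2 = 38.64 kHz, folds to fs − 67.6 kHz = 9.68 kHz.

9.68 kHz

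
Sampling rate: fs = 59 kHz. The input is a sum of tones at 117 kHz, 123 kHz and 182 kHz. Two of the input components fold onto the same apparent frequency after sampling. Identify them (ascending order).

fs/2 = 29.5 kHz.
117 kHz mod fs = 58 kHz.
58 kHz > fs/2 = 29.5 kHz, folds to fs − 58 kHz = 1 kHz.
123 kHz mod fs = 5 kHz.
5 kHz ≤ fs/2 = 29.5 kHz, appears at 5 kHz.
182 kHz mod fs = 5 kHz.
5 kHz ≤ fs/2 = 29.5 kHz, appears at 5 kHz.
123 kHz and 182 kHz both map to 5 kHz.

123 kHz, 182 kHz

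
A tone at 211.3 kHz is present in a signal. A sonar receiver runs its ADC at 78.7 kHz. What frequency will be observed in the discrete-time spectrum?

211.3 kHz mod fs = 53.9 kHz.
53.9 kHz > fs/2 = 39.35 kHz, folds to fs − 53.9 kHz = 24.8 kHz.

24.8 kHz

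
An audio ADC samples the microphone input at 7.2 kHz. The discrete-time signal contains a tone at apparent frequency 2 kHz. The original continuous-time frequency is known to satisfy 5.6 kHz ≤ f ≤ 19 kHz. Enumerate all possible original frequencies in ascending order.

Frequencies that alias to 2 kHz are k·fs ± 2 kHz for integer k ≥ 0.
k=0: 2 kHz.
k=1: 5.2 kHz, 9.2 kHz.
k=2: 12.4 kHz, 16.4 kHz.
k=3: 19.6 kHz, 23.6 kHz.
Within [5.6 kHz, 19 kHz]: 9.2 kHz, 12.4 kHz, 16.4 kHz.

9.2 kHz, 12.4 kHz, 16.4 kHz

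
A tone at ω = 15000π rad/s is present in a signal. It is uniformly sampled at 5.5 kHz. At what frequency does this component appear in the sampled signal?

ω = 15000π rad/s → f = ω/(2π) = 7500 Hz = 7.5 kHz.
7.5 kHz mod fs = 2 kHz.
2 kHz ≤ fs/2 = 2.75 kHz, appears at 2 kHz.

2 kHz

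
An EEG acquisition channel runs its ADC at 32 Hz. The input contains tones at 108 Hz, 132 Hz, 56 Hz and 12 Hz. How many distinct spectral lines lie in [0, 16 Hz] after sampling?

3

fs/2 = 16 Hz.
108 Hz mod fs = 12 Hz.
12 Hz ≤ fs/2 = 16 Hz, appears at 12 Hz.
132 Hz mod fs = 4 Hz.
4 Hz ≤ fs/2 = 16 Hz, appears at 4 Hz.
56 Hz mod fs = 24 Hz.
24 Hz > fs/2 = 16 Hz, folds to fs − 24 Hz = 8 Hz.
12 Hz ≤ fs/2 = 16 Hz, passes unchanged.
Distinct values: {4 Hz, 8 Hz, 12 Hz} → 3.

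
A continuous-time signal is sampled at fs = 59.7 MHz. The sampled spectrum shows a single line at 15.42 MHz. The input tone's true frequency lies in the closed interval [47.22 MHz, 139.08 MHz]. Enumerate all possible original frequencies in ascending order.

75.12 MHz, 103.98 MHz, 134.82 MHz

Frequencies that alias to 15.42 MHz are k·fs ± 15.42 MHz for integer k ≥ 0.
k=0: 15.42 MHz.
k=1: 44.28 MHz, 75.12 MHz.
k=2: 103.98 MHz, 134.82 MHz.
k=3: 163.68 MHz, 194.52 MHz.
Within [47.22 MHz, 139.08 MHz]: 75.12 MHz, 103.98 MHz, 134.82 MHz.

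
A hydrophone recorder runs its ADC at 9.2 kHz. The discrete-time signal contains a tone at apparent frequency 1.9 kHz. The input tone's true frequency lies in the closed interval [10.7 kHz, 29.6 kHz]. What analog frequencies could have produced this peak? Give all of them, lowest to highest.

Frequencies that alias to 1.9 kHz are k·fs ± 1.9 kHz for integer k ≥ 0.
k=0: 1.9 kHz.
k=1: 7.3 kHz, 11.1 kHz.
k=2: 16.5 kHz, 20.3 kHz.
k=3: 25.7 kHz, 29.5 kHz.
k=4: 34.9 kHz, 38.7 kHz.
Within [10.7 kHz, 29.6 kHz]: 11.1 kHz, 16.5 kHz, 20.3 kHz, 25.7 kHz, 29.5 kHz.

11.1 kHz, 16.5 kHz, 20.3 kHz, 25.7 kHz, 29.5 kHz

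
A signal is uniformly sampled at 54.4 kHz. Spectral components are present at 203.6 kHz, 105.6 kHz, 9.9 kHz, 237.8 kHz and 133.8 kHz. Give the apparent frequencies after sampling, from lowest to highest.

fs/2 = 27.2 kHz.
203.6 kHz mod fs = 40.4 kHz.
40.4 kHz > fs/2 = 27.2 kHz, folds to fs − 40.4 kHz = 14 kHz.
105.6 kHz mod fs = 51.2 kHz.
51.2 kHz > fs/2 = 27.2 kHz, folds to fs − 51.2 kHz = 3.2 kHz.
9.9 kHz ≤ fs/2 = 27.2 kHz, passes unchanged.
237.8 kHz mod fs = 20.2 kHz.
20.2 kHz ≤ fs/2 = 27.2 kHz, appears at 20.2 kHz.
133.8 kHz mod fs = 25 kHz.
25 kHz ≤ fs/2 = 27.2 kHz, appears at 25 kHz.
Distinct values: {3.2 kHz, 9.9 kHz, 14 kHz, 20.2 kHz, 25 kHz}.

3.2 kHz, 9.9 kHz, 14 kHz, 20.2 kHz, 25 kHz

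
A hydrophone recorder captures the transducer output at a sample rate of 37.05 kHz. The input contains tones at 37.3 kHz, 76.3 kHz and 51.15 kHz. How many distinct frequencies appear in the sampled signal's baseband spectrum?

3

fs/2 = 18.525 kHz.
37.3 kHz mod fs = 0.25 kHz.
0.25 kHz ≤ fs/2 = 18.525 kHz, appears at 0.25 kHz.
76.3 kHz mod fs = 2.2 kHz.
2.2 kHz ≤ fs/2 = 18.525 kHz, appears at 2.2 kHz.
51.15 kHz mod fs = 14.1 kHz.
14.1 kHz ≤ fs/2 = 18.525 kHz, appears at 14.1 kHz.
Distinct values: {0.25 kHz, 2.2 kHz, 14.1 kHz} → 3.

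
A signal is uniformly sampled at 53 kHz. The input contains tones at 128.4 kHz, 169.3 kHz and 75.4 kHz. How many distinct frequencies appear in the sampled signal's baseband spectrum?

fs/2 = 26.5 kHz.
128.4 kHz mod fs = 22.4 kHz.
22.4 kHz ≤ fs/2 = 26.5 kHz, appears at 22.4 kHz.
169.3 kHz mod fs = 10.3 kHz.
10.3 kHz ≤ fs/2 = 26.5 kHz, appears at 10.3 kHz.
75.4 kHz mod fs = 22.4 kHz.
22.4 kHz ≤ fs/2 = 26.5 kHz, appears at 22.4 kHz.
Distinct values: {10.3 kHz, 22.4 kHz} → 2.

2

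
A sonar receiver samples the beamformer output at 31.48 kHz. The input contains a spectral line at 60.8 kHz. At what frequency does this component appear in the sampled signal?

60.8 kHz mod fs = 29.32 kHz.
29.32 kHz > fs/2 = 15.74 kHz, folds to fs − 29.32 kHz = 2.16 kHz.

2.16 kHz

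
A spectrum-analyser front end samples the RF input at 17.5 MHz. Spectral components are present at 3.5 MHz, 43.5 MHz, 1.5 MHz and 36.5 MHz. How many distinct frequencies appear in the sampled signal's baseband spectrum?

3

fs/2 = 8.75 MHz.
3.5 MHz ≤ fs/2 = 8.75 MHz, passes unchanged.
43.5 MHz mod fs = 8.5 MHz.
8.5 MHz ≤ fs/2 = 8.75 MHz, appears at 8.5 MHz.
1.5 MHz ≤ fs/2 = 8.75 MHz, passes unchanged.
36.5 MHz mod fs = 1.5 MHz.
1.5 MHz ≤ fs/2 = 8.75 MHz, appears at 1.5 MHz.
Distinct values: {1.5 MHz, 3.5 MHz, 8.5 MHz} → 3.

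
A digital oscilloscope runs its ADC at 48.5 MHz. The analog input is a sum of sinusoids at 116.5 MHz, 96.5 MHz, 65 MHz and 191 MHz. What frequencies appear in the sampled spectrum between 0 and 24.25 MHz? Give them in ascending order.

fs/2 = 24.25 MHz.
116.5 MHz mod fs = 19.5 MHz.
19.5 MHz ≤ fs/2 = 24.25 MHz, appears at 19.5 MHz.
96.5 MHz mod fs = 48 MHz.
48 MHz > fs/2 = 24.25 MHz, folds to fs − 48 MHz = 0.5 MHz.
65 MHz mod fs = 16.5 MHz.
16.5 MHz ≤ fs/2 = 24.25 MHz, appears at 16.5 MHz.
191 MHz mod fs = 45.5 MHz.
45.5 MHz > fs/2 = 24.25 MHz, folds to fs − 45.5 MHz = 3 MHz.
Distinct values: {0.5 MHz, 3 MHz, 16.5 MHz, 19.5 MHz}.

0.5 MHz, 3 MHz, 16.5 MHz, 19.5 MHz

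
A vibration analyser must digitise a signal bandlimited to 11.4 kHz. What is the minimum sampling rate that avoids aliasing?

Nyquist rate = 2 × 11.4 kHz = 22.8 kHz.

22.8 kHz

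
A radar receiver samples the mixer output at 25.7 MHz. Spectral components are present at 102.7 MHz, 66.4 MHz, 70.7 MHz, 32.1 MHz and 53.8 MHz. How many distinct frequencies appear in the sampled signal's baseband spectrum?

4

fs/2 = 12.85 MHz.
102.7 MHz mod fs = 25.6 MHz.
25.6 MHz > fs/2 = 12.85 MHz, folds to fs − 25.6 MHz = 0.1 MHz.
66.4 MHz mod fs = 15 MHz.
15 MHz > fs/2 = 12.85 MHz, folds to fs − 15 MHz = 10.7 MHz.
70.7 MHz mod fs = 19.3 MHz.
19.3 MHz > fs/2 = 12.85 MHz, folds to fs − 19.3 MHz = 6.4 MHz.
32.1 MHz mod fs = 6.4 MHz.
6.4 MHz ≤ fs/2 = 12.85 MHz, appears at 6.4 MHz.
53.8 MHz mod fs = 2.4 MHz.
2.4 MHz ≤ fs/2 = 12.85 MHz, appears at 2.4 MHz.
Distinct values: {0.1 MHz, 2.4 MHz, 6.4 MHz, 10.7 MHz} → 4.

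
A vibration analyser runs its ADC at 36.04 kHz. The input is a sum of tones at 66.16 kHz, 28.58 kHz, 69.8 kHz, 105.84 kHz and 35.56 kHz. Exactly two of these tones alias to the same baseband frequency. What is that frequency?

2.28 kHz

fs/2 = 18.02 kHz.
66.16 kHz mod fs = 30.12 kHz.
30.12 kHz > fs/2 = 18.02 kHz, folds to fs − 30.12 kHz = 5.92 kHz.
28.58 kHz > fs/2 = 18.02 kHz, folds to fs − 28.58 kHz = 7.46 kHz.
69.8 kHz mod fs = 33.76 kHz.
33.76 kHz > fs/2 = 18.02 kHz, folds to fs − 33.76 kHz = 2.28 kHz.
105.84 kHz mod fs = 33.76 kHz.
33.76 kHz > fs/2 = 18.02 kHz, folds to fs − 33.76 kHz = 2.28 kHz.
35.56 kHz > fs/2 = 18.02 kHz, folds to fs − 35.56 kHz = 0.48 kHz.
69.8 kHz and 105.84 kHz both map to 2.28 kHz.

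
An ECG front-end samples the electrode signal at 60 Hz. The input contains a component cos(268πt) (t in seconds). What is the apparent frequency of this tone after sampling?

14 Hz

ω = 268π rad/s → f = ω/(2π) = 134 Hz.
134 Hz mod fs = 14 Hz.
14 Hz ≤ fs/2 = 30 Hz, appears at 14 Hz.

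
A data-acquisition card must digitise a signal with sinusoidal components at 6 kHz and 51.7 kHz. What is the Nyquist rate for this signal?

103.4 kHz

Highest-frequency component: 51.7 kHz.
Nyquist rate = 2 × 51.7 kHz = 103.4 kHz.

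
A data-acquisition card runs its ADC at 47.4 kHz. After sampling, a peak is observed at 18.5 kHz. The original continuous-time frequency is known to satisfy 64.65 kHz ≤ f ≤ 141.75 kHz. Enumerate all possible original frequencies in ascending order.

65.9 kHz, 76.3 kHz, 113.3 kHz, 123.7 kHz

Frequencies that alias to 18.5 kHz are k·fs ± 18.5 kHz for integer k ≥ 0.
k=0: 18.5 kHz.
k=1: 28.9 kHz, 65.9 kHz.
k=2: 76.3 kHz, 113.3 kHz.
k=3: 123.7 kHz, 160.7 kHz.
k=4: 171.1 kHz, 208.1 kHz.
Within [64.65 kHz, 141.75 kHz]: 65.9 kHz, 76.3 kHz, 113.3 kHz, 123.7 kHz.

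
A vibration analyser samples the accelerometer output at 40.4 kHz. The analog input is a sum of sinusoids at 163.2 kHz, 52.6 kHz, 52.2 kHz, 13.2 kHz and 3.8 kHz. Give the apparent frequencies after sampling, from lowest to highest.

fs/2 = 20.2 kHz.
163.2 kHz mod fs = 1.6 kHz.
1.6 kHz ≤ fs/2 = 20.2 kHz, appears at 1.6 kHz.
52.6 kHz mod fs = 12.2 kHz.
12.2 kHz ≤ fs/2 = 20.2 kHz, appears at 12.2 kHz.
52.2 kHz mod fs = 11.8 kHz.
11.8 kHz ≤ fs/2 = 20.2 kHz, appears at 11.8 kHz.
13.2 kHz ≤ fs/2 = 20.2 kHz, passes unchanged.
3.8 kHz ≤ fs/2 = 20.2 kHz, passes unchanged.
Distinct values: {1.6 kHz, 3.8 kHz, 11.8 kHz, 12.2 kHz, 13.2 kHz}.

1.6 kHz, 3.8 kHz, 11.8 kHz, 12.2 kHz, 13.2 kHz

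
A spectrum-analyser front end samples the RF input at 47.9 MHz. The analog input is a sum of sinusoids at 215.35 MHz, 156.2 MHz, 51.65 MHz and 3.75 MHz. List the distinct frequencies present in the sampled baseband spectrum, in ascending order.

fs/2 = 23.95 MHz.
215.35 MHz mod fs = 23.75 MHz.
23.75 MHz ≤ fs/2 = 23.95 MHz, appears at 23.75 MHz.
156.2 MHz mod fs = 12.5 MHz.
12.5 MHz ≤ fs/2 = 23.95 MHz, appears at 12.5 MHz.
51.65 MHz mod fs = 3.75 MHz.
3.75 MHz ≤ fs/2 = 23.95 MHz, appears at 3.75 MHz.
3.75 MHz ≤ fs/2 = 23.95 MHz, passes unchanged.
Distinct values: {3.75 MHz, 12.5 MHz, 23.75 MHz}.

3.75 MHz, 12.5 MHz, 23.75 MHz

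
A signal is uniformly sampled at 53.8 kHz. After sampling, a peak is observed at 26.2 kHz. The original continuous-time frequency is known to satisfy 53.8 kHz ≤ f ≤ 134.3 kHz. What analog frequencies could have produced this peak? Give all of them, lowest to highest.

80 kHz, 81.4 kHz, 133.8 kHz

Frequencies that alias to 26.2 kHz are k·fs ± 26.2 kHz for integer k ≥ 0.
k=0: 26.2 kHz.
k=1: 27.6 kHz, 80 kHz.
k=2: 81.4 kHz, 133.8 kHz.
k=3: 135.2 kHz, 187.6 kHz.
Within [53.8 kHz, 134.3 kHz]: 80 kHz, 81.4 kHz, 133.8 kHz.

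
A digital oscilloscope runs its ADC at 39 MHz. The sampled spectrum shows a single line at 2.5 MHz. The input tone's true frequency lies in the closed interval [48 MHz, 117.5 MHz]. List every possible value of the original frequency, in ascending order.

Frequencies that alias to 2.5 MHz are k·fs ± 2.5 MHz for integer k ≥ 0.
k=0: 2.5 MHz.
k=1: 36.5 MHz, 41.5 MHz.
k=2: 75.5 MHz, 80.5 MHz.
k=3: 114.5 MHz, 119.5 MHz.
k=4: 153.5 MHz, 158.5 MHz.
Within [48 MHz, 117.5 MHz]: 75.5 MHz, 80.5 MHz, 114.5 MHz.

75.5 MHz, 80.5 MHz, 114.5 MHz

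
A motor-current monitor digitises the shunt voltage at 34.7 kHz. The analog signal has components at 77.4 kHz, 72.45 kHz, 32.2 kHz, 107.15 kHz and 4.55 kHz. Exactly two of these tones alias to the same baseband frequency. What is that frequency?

3.05 kHz

fs/2 = 17.35 kHz.
77.4 kHz mod fs = 8 kHz.
8 kHz ≤ fs/2 = 17.35 kHz, appears at 8 kHz.
72.45 kHz mod fs = 3.05 kHz.
3.05 kHz ≤ fs/2 = 17.35 kHz, appears at 3.05 kHz.
32.2 kHz > fs/2 = 17.35 kHz, folds to fs − 32.2 kHz = 2.5 kHz.
107.15 kHz mod fs = 3.05 kHz.
3.05 kHz ≤ fs/2 = 17.35 kHz, appears at 3.05 kHz.
4.55 kHz ≤ fs/2 = 17.35 kHz, passes unchanged.
72.45 kHz and 107.15 kHz both map to 3.05 kHz.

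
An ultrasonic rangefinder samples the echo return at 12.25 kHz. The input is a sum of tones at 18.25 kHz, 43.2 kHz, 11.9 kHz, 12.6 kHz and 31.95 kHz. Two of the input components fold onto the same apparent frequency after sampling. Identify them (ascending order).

fs/2 = 6.125 kHz.
18.25 kHz mod fs = 6 kHz.
6 kHz ≤ fs/2 = 6.125 kHz, appears at 6 kHz.
43.2 kHz mod fs = 6.45 kHz.
6.45 kHz > fs/2 = 6.125 kHz, folds to fs − 6.45 kHz = 5.8 kHz.
11.9 kHz > fs/2 = 6.125 kHz, folds to fs − 11.9 kHz = 0.35 kHz.
12.6 kHz mod fs = 0.35 kHz.
0.35 kHz ≤ fs/2 = 6.125 kHz, appears at 0.35 kHz.
31.95 kHz mod fs = 7.45 kHz.
7.45 kHz > fs/2 = 6.125 kHz, folds to fs − 7.45 kHz = 4.8 kHz.
11.9 kHz and 12.6 kHz both map to 0.35 kHz.

11.9 kHz, 12.6 kHz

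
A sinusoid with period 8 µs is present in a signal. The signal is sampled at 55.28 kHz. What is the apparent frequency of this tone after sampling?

14.44 kHz

T = 8 µs → f = 1/T = 125 kHz.
125 kHz mod fs = 14.44 kHz.
14.44 kHz ≤ fs/2 = 27.64 kHz, appears at 14.44 kHz.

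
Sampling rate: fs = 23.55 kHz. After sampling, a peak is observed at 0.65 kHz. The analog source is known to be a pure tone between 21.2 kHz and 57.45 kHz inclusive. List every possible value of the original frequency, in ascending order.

Frequencies that alias to 0.65 kHz are k·fs ± 0.65 kHz for integer k ≥ 0.
k=0: 0.65 kHz.
k=1: 22.9 kHz, 24.2 kHz.
k=2: 46.45 kHz, 47.75 kHz.
k=3: 70 kHz, 71.3 kHz.
Within [21.2 kHz, 57.45 kHz]: 22.9 kHz, 24.2 kHz, 46.45 kHz, 47.75 kHz.

22.9 kHz, 24.2 kHz, 46.45 kHz, 47.75 kHz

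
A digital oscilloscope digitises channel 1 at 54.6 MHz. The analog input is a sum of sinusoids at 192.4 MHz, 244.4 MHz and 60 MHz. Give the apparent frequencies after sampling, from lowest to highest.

fs/2 = 27.3 MHz.
192.4 MHz mod fs = 28.6 MHz.
28.6 MHz > fs/2 = 27.3 MHz, folds to fs − 28.6 MHz = 26 MHz.
244.4 MHz mod fs = 26 MHz.
26 MHz ≤ fs/2 = 27.3 MHz, appears at 26 MHz.
60 MHz mod fs = 5.4 MHz.
5.4 MHz ≤ fs/2 = 27.3 MHz, appears at 5.4 MHz.
Distinct values: {5.4 MHz, 26 MHz}.

5.4 MHz, 26 MHz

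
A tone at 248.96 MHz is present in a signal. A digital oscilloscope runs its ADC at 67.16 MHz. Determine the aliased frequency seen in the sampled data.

19.68 MHz

248.96 MHz mod fs = 47.48 MHz.
47.48 MHz > fs/2 = 33.58 MHz, folds to fs − 47.48 MHz = 19.68 MHz.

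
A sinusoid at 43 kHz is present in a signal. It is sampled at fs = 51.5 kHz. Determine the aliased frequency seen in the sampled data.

43 kHz > fs/2 = 25.75 kHz, folds to fs − 43 kHz = 8.5 kHz.

8.5 kHz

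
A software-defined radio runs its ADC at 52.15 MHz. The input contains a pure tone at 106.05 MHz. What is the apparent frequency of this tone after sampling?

1.75 MHz

106.05 MHz mod fs = 1.75 MHz.
1.75 MHz ≤ fs/2 = 26.075 MHz, appears at 1.75 MHz.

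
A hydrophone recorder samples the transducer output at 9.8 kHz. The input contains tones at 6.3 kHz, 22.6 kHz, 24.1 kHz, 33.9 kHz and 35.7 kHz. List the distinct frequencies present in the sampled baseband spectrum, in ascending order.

fs/2 = 4.9 kHz.
6.3 kHz > fs/2 = 4.9 kHz, folds to fs − 6.3 kHz = 3.5 kHz.
22.6 kHz mod fs = 3 kHz.
3 kHz ≤ fs/2 = 4.9 kHz, appears at 3 kHz.
24.1 kHz mod fs = 4.5 kHz.
4.5 kHz ≤ fs/2 = 4.9 kHz, appears at 4.5 kHz.
33.9 kHz mod fs = 4.5 kHz.
4.5 kHz ≤ fs/2 = 4.9 kHz, appears at 4.5 kHz.
35.7 kHz mod fs = 6.3 kHz.
6.3 kHz > fs/2 = 4.9 kHz, folds to fs − 6.3 kHz = 3.5 kHz.
Distinct values: {3 kHz, 3.5 kHz, 4.5 kHz}.

3 kHz, 3.5 kHz, 4.5 kHz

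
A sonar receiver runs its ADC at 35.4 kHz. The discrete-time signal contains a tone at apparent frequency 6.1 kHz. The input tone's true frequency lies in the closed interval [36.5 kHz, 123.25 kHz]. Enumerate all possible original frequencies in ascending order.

Frequencies that alias to 6.1 kHz are k·fs ± 6.1 kHz for integer k ≥ 0.
k=0: 6.1 kHz.
k=1: 29.3 kHz, 41.5 kHz.
k=2: 64.7 kHz, 76.9 kHz.
k=3: 100.1 kHz, 112.3 kHz.
k=4: 135.5 kHz, 147.7 kHz.
Within [36.5 kHz, 123.25 kHz]: 41.5 kHz, 64.7 kHz, 76.9 kHz, 100.1 kHz, 112.3 kHz.

41.5 kHz, 64.7 kHz, 76.9 kHz, 100.1 kHz, 112.3 kHz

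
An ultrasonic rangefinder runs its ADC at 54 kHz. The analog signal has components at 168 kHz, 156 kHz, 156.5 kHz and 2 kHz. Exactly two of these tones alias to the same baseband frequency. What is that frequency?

fs/2 = 27 kHz.
168 kHz mod fs = 6 kHz.
6 kHz ≤ fs/2 = 27 kHz, appears at 6 kHz.
156 kHz mod fs = 48 kHz.
48 kHz > fs/2 = 27 kHz, folds to fs − 48 kHz = 6 kHz.
156.5 kHz mod fs = 48.5 kHz.
48.5 kHz > fs/2 = 27 kHz, folds to fs − 48.5 kHz = 5.5 kHz.
2 kHz ≤ fs/2 = 27 kHz, passes unchanged.
156 kHz and 168 kHz both map to 6 kHz.

6 kHz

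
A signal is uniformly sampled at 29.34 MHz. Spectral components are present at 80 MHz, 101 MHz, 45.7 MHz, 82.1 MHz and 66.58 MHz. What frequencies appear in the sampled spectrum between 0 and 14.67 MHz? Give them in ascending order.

5.92 MHz, 7.9 MHz, 8.02 MHz, 12.98 MHz

fs/2 = 14.67 MHz.
80 MHz mod fs = 21.32 MHz.
21.32 MHz > fs/2 = 14.67 MHz, folds to fs − 21.32 MHz = 8.02 MHz.
101 MHz mod fs = 12.98 MHz.
12.98 MHz ≤ fs/2 = 14.67 MHz, appears at 12.98 MHz.
45.7 MHz mod fs = 16.36 MHz.
16.36 MHz > fs/2 = 14.67 MHz, folds to fs − 16.36 MHz = 12.98 MHz.
82.1 MHz mod fs = 23.42 MHz.
23.42 MHz > fs/2 = 14.67 MHz, folds to fs − 23.42 MHz = 5.92 MHz.
66.58 MHz mod fs = 7.9 MHz.
7.9 MHz ≤ fs/2 = 14.67 MHz, appears at 7.9 MHz.
Distinct values: {5.92 MHz, 7.9 MHz, 8.02 MHz, 12.98 MHz}.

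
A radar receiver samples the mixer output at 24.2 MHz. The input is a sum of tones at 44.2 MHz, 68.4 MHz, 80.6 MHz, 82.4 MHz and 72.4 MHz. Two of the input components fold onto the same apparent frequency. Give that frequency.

fs/2 = 12.1 MHz.
44.2 MHz mod fs = 20 MHz.
20 MHz > fs/2 = 12.1 MHz, folds to fs − 20 MHz = 4.2 MHz.
68.4 MHz mod fs = 20 MHz.
20 MHz > fs/2 = 12.1 MHz, folds to fs − 20 MHz = 4.2 MHz.
80.6 MHz mod fs = 8 MHz.
8 MHz ≤ fs/2 = 12.1 MHz, appears at 8 MHz.
82.4 MHz mod fs = 9.8 MHz.
9.8 MHz ≤ fs/2 = 12.1 MHz, appears at 9.8 MHz.
72.4 MHz mod fs = 24 MHz.
24 MHz > fs/2 = 12.1 MHz, folds to fs − 24 MHz = 0.2 MHz.
44.2 MHz and 68.4 MHz both map to 4.2 MHz.

4.2 MHz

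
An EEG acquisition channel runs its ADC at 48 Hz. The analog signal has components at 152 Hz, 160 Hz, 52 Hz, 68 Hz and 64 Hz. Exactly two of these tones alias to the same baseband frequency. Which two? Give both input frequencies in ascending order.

fs/2 = 24 Hz.
152 Hz mod fs = 8 Hz.
8 Hz ≤ fs/2 = 24 Hz, appears at 8 Hz.
160 Hz mod fs = 16 Hz.
16 Hz ≤ fs/2 = 24 Hz, appears at 16 Hz.
52 Hz mod fs = 4 Hz.
4 Hz ≤ fs/2 = 24 Hz, appears at 4 Hz.
68 Hz mod fs = 20 Hz.
20 Hz ≤ fs/2 = 24 Hz, appears at 20 Hz.
64 Hz mod fs = 16 Hz.
16 Hz ≤ fs/2 = 24 Hz, appears at 16 Hz.
64 Hz and 160 Hz both map to 16 Hz.

64 Hz, 160 Hz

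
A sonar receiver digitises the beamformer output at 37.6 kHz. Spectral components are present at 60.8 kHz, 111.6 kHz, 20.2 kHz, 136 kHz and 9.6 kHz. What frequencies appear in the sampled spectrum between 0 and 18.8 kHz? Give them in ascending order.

1.2 kHz, 9.6 kHz, 14.4 kHz, 17.4 kHz

fs/2 = 18.8 kHz.
60.8 kHz mod fs = 23.2 kHz.
23.2 kHz > fs/2 = 18.8 kHz, folds to fs − 23.2 kHz = 14.4 kHz.
111.6 kHz mod fs = 36.4 kHz.
36.4 kHz > fs/2 = 18.8 kHz, folds to fs − 36.4 kHz = 1.2 kHz.
20.2 kHz > fs/2 = 18.8 kHz, folds to fs − 20.2 kHz = 17.4 kHz.
136 kHz mod fs = 23.2 kHz.
23.2 kHz > fs/2 = 18.8 kHz, folds to fs − 23.2 kHz = 14.4 kHz.
9.6 kHz ≤ fs/2 = 18.8 kHz, passes unchanged.
Distinct values: {1.2 kHz, 9.6 kHz, 14.4 kHz, 17.4 kHz}.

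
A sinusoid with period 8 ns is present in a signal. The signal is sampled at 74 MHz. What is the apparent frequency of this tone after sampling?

23 MHz

T = 8 ns → f = 1/T = 125 MHz.
125 MHz mod fs = 51 MHz.
51 MHz > fs/2 = 37 MHz, folds to fs − 51 MHz = 23 MHz.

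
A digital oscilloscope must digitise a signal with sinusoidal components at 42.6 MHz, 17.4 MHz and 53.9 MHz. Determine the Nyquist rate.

Highest-frequency component: 53.9 MHz.
Nyquist rate = 2 × 53.9 MHz = 107.8 MHz.

107.8 MHz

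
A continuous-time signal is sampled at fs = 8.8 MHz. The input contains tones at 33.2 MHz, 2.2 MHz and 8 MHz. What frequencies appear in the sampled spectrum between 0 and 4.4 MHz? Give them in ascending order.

fs/2 = 4.4 MHz.
33.2 MHz mod fs = 6.8 MHz.
6.8 MHz > fs/2 = 4.4 MHz, folds to fs − 6.8 MHz = 2 MHz.
2.2 MHz ≤ fs/2 = 4.4 MHz, passes unchanged.
8 MHz > fs/2 = 4.4 MHz, folds to fs − 8 MHz = 0.8 MHz.
Distinct values: {0.8 MHz, 2 MHz, 2.2 MHz}.

0.8 MHz, 2 MHz, 2.2 MHz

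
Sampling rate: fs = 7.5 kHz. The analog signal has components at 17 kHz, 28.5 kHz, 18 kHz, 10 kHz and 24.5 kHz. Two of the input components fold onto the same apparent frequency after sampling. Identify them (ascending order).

fs/2 = 3.75 kHz.
17 kHz mod fs = 2 kHz.
2 kHz ≤ fs/2 = 3.75 kHz, appears at 2 kHz.
28.5 kHz mod fs = 6 kHz.
6 kHz > fs/2 = 3.75 kHz, folds to fs − 6 kHz = 1.5 kHz.
18 kHz mod fs = 3 kHz.
3 kHz ≤ fs/2 = 3.75 kHz, appears at 3 kHz.
10 kHz mod fs = 2.5 kHz.
2.5 kHz ≤ fs/2 = 3.75 kHz, appears at 2.5 kHz.
24.5 kHz mod fs = 2 kHz.
2 kHz ≤ fs/2 = 3.75 kHz, appears at 2 kHz.
17 kHz and 24.5 kHz both map to 2 kHz.

17 kHz, 24.5 kHz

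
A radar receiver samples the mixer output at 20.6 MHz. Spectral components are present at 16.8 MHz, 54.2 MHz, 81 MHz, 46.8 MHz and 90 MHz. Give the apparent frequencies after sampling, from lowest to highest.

fs/2 = 10.3 MHz.
16.8 MHz > fs/2 = 10.3 MHz, folds to fs − 16.8 MHz = 3.8 MHz.
54.2 MHz mod fs = 13 MHz.
13 MHz > fs/2 = 10.3 MHz, folds to fs − 13 MHz = 7.6 MHz.
81 MHz mod fs = 19.2 MHz.
19.2 MHz > fs/2 = 10.3 MHz, folds to fs − 19.2 MHz = 1.4 MHz.
46.8 MHz mod fs = 5.6 MHz.
5.6 MHz ≤ fs/2 = 10.3 MHz, appears at 5.6 MHz.
90 MHz mod fs = 7.6 MHz.
7.6 MHz ≤ fs/2 = 10.3 MHz, appears at 7.6 MHz.
Distinct values: {1.4 MHz, 3.8 MHz, 5.6 MHz, 7.6 MHz}.

1.4 MHz, 3.8 MHz, 5.6 MHz, 7.6 MHz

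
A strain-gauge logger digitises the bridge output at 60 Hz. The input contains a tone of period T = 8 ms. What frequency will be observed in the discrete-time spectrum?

5 Hz

T = 8 ms → f = 1/T = 125 Hz.
125 Hz mod fs = 5 Hz.
5 Hz ≤ fs/2 = 30 Hz, appears at 5 Hz.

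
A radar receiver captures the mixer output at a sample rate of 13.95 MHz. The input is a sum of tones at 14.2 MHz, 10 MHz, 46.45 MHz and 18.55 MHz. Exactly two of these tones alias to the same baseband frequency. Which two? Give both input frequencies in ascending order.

fs/2 = 6.975 MHz.
14.2 MHz mod fs = 0.25 MHz.
0.25 MHz ≤ fs/2 = 6.975 MHz, appears at 0.25 MHz.
10 MHz > fs/2 = 6.975 MHz, folds to fs − 10 MHz = 3.95 MHz.
46.45 MHz mod fs = 4.6 MHz.
4.6 MHz ≤ fs/2 = 6.975 MHz, appears at 4.6 MHz.
18.55 MHz mod fs = 4.6 MHz.
4.6 MHz ≤ fs/2 = 6.975 MHz, appears at 4.6 MHz.
18.55 MHz and 46.45 MHz both map to 4.6 MHz.

18.55 MHz, 46.45 MHz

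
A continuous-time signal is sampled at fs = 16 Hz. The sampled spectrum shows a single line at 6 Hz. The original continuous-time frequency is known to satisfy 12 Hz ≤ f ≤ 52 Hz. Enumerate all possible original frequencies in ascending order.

22 Hz, 26 Hz, 38 Hz, 42 Hz

Frequencies that alias to 6 Hz are k·fs ± 6 Hz for integer k ≥ 0.
k=0: 6 Hz.
k=1: 10 Hz, 22 Hz.
k=2: 26 Hz, 38 Hz.
k=3: 42 Hz, 54 Hz.
k=4: 58 Hz, 70 Hz.
Within [12 Hz, 52 Hz]: 22 Hz, 26 Hz, 38 Hz, 42 Hz.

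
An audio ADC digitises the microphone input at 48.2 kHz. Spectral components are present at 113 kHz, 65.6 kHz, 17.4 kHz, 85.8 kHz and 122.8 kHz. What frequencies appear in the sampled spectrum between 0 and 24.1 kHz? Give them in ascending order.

10.6 kHz, 16.6 kHz, 17.4 kHz, 21.8 kHz

fs/2 = 24.1 kHz.
113 kHz mod fs = 16.6 kHz.
16.6 kHz ≤ fs/2 = 24.1 kHz, appears at 16.6 kHz.
65.6 kHz mod fs = 17.4 kHz.
17.4 kHz ≤ fs/2 = 24.1 kHz, appears at 17.4 kHz.
17.4 kHz ≤ fs/2 = 24.1 kHz, passes unchanged.
85.8 kHz mod fs = 37.6 kHz.
37.6 kHz > fs/2 = 24.1 kHz, folds to fs − 37.6 kHz = 10.6 kHz.
122.8 kHz mod fs = 26.4 kHz.
26.4 kHz > fs/2 = 24.1 kHz, folds to fs − 26.4 kHz = 21.8 kHz.
Distinct values: {10.6 kHz, 16.6 kHz, 17.4 kHz, 21.8 kHz}.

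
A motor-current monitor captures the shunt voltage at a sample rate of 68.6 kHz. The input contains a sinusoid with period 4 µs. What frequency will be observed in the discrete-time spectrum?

T = 4 µs → f = 1/T = 250 kHz.
250 kHz mod fs = 44.2 kHz.
44.2 kHz > fs/2 = 34.3 kHz, folds to fs − 44.2 kHz = 24.4 kHz.

24.4 kHz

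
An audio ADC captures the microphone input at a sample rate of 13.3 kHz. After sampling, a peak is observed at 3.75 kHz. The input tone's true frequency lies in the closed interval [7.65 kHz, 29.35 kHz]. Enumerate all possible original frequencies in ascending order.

9.55 kHz, 17.05 kHz, 22.85 kHz

Frequencies that alias to 3.75 kHz are k·fs ± 3.75 kHz for integer k ≥ 0.
k=0: 3.75 kHz.
k=1: 9.55 kHz, 17.05 kHz.
k=2: 22.85 kHz, 30.35 kHz.
k=3: 36.15 kHz, 43.65 kHz.
Within [7.65 kHz, 29.35 kHz]: 9.55 kHz, 17.05 kHz, 22.85 kHz.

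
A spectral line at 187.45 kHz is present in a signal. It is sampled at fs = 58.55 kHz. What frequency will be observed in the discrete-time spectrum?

11.8 kHz

187.45 kHz mod fs = 11.8 kHz.
11.8 kHz ≤ fs/2 = 29.275 kHz, appears at 11.8 kHz.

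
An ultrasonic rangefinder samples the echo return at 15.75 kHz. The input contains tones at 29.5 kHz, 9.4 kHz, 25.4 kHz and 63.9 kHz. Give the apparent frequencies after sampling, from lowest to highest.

0.9 kHz, 2 kHz, 6.1 kHz, 6.35 kHz

fs/2 = 7.875 kHz.
29.5 kHz mod fs = 13.75 kHz.
13.75 kHz > fs/2 = 7.875 kHz, folds to fs − 13.75 kHz = 2 kHz.
9.4 kHz > fs/2 = 7.875 kHz, folds to fs − 9.4 kHz = 6.35 kHz.
25.4 kHz mod fs = 9.65 kHz.
9.65 kHz > fs/2 = 7.875 kHz, folds to fs − 9.65 kHz = 6.1 kHz.
63.9 kHz mod fs = 0.9 kHz.
0.9 kHz ≤ fs/2 = 7.875 kHz, appears at 0.9 kHz.
Distinct values: {0.9 kHz, 2 kHz, 6.1 kHz, 6.35 kHz}.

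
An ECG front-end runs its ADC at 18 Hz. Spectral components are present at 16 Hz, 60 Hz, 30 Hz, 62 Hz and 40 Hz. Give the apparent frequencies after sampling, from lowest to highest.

2 Hz, 4 Hz, 6 Hz, 8 Hz

fs/2 = 9 Hz.
16 Hz > fs/2 = 9 Hz, folds to fs − 16 Hz = 2 Hz.
60 Hz mod fs = 6 Hz.
6 Hz ≤ fs/2 = 9 Hz, appears at 6 Hz.
30 Hz mod fs = 12 Hz.
12 Hz > fs/2 = 9 Hz, folds to fs − 12 Hz = 6 Hz.
62 Hz mod fs = 8 Hz.
8 Hz ≤ fs/2 = 9 Hz, appears at 8 Hz.
40 Hz mod fs = 4 Hz.
4 Hz ≤ fs/2 = 9 Hz, appears at 4 Hz.
Distinct values: {2 Hz, 4 Hz, 6 Hz, 8 Hz}.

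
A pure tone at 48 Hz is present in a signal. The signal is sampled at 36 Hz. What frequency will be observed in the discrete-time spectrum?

48 Hz mod fs = 12 Hz.
12 Hz ≤ fs/2 = 18 Hz, appears at 12 Hz.

12 Hz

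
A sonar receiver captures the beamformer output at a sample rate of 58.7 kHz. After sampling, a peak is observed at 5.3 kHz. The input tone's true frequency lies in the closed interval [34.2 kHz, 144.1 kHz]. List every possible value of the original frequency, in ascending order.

Frequencies that alias to 5.3 kHz are k·fs ± 5.3 kHz for integer k ≥ 0.
k=0: 5.3 kHz.
k=1: 53.4 kHz, 64 kHz.
k=2: 112.1 kHz, 122.7 kHz.
k=3: 170.8 kHz, 181.4 kHz.
Within [34.2 kHz, 144.1 kHz]: 53.4 kHz, 64 kHz, 112.1 kHz, 122.7 kHz.

53.4 kHz, 64 kHz, 112.1 kHz, 122.7 kHz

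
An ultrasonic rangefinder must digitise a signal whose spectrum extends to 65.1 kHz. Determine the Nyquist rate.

130.2 kHz

Nyquist rate = 2 × 65.1 kHz = 130.2 kHz.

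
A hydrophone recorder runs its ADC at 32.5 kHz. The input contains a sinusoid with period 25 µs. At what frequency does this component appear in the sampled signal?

T = 25 µs → f = 1/T = 40 kHz.
40 kHz mod fs = 7.5 kHz.
7.5 kHz ≤ fs/2 = 16.25 kHz, appears at 7.5 kHz.

7.5 kHz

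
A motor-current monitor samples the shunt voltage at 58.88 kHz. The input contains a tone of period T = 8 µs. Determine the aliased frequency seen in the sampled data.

T = 8 µs → f = 1/T = 125 kHz.
125 kHz mod fs = 7.24 kHz.
7.24 kHz ≤ fs/2 = 29.44 kHz, appears at 7.24 kHz.

7.24 kHz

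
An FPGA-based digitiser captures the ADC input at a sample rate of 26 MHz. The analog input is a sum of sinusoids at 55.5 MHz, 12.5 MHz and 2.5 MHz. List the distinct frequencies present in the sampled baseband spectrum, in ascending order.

2.5 MHz, 3.5 MHz, 12.5 MHz

fs/2 = 13 MHz.
55.5 MHz mod fs = 3.5 MHz.
3.5 MHz ≤ fs/2 = 13 MHz, appears at 3.5 MHz.
12.5 MHz ≤ fs/2 = 13 MHz, passes unchanged.
2.5 MHz ≤ fs/2 = 13 MHz, passes unchanged.
Distinct values: {2.5 MHz, 3.5 MHz, 12.5 MHz}.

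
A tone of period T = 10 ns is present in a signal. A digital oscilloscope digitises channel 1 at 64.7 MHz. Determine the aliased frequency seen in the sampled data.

29.4 MHz

T = 10 ns → f = 1/T = 100 MHz.
100 MHz mod fs = 35.3 MHz.
35.3 MHz > fs/2 = 32.35 MHz, folds to fs − 35.3 MHz = 29.4 MHz.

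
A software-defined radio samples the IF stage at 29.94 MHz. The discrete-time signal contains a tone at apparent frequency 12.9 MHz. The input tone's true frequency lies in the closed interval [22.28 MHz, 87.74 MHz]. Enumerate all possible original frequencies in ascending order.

Frequencies that alias to 12.9 MHz are k·fs ± 12.9 MHz for integer k ≥ 0.
k=0: 12.9 MHz.
k=1: 17.04 MHz, 42.84 MHz.
k=2: 46.98 MHz, 72.78 MHz.
k=3: 76.92 MHz, 102.72 MHz.
k=4: 106.86 MHz, 132.66 MHz.
Within [22.28 MHz, 87.74 MHz]: 42.84 MHz, 46.98 MHz, 72.78 MHz, 76.92 MHz.

42.84 MHz, 46.98 MHz, 72.78 MHz, 76.92 MHz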